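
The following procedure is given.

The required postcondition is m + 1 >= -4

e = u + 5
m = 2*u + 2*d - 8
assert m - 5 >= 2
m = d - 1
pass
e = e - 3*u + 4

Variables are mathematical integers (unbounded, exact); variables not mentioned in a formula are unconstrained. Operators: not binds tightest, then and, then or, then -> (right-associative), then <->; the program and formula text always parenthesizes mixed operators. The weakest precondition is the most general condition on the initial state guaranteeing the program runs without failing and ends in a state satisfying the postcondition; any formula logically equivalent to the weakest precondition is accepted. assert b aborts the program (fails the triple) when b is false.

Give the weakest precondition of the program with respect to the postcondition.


Working backward. After the program, the postcondition m + 1 >= -4 must hold; in canonical form it is m >= -5.
Before e := e - 3*u + 4: m >= -5
Before skip: m >= -5
Before m := d - 1: d >= -4
Before assert m - 5 >= 2: m >= 7 and d >= -4
Before m := 2*u + 2*d - 8: 2*d + 2*u >= 15 and d >= -4
Before e := u + 5: 2*d + 2*u >= 15 and d >= -4
Answer: WP = 2*d + 2*u >= 15 and d >= -4


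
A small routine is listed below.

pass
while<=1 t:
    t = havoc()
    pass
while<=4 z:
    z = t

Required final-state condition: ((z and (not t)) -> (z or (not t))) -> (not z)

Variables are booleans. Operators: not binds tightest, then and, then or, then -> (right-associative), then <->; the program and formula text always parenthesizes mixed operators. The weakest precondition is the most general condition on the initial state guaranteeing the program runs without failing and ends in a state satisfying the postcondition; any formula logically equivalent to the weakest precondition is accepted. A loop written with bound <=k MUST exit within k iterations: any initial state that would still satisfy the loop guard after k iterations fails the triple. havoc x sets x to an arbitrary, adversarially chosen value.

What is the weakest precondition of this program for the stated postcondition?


Working backward. After the program, ((z and (not t)) -> (z or (not t))) -> (not z) must hold.
Before the loop (bound <=4), unroll the exhaustion recursion (WP_0 = exit-now case; WP_j = one more guarded iteration, up to j = 4):
  WP_0: (not z) and (((z and (not t)) -> (z or (not t))) -> (not z))
  WP_1: (z -> (not t)) and ((not z) -> (((z and (not t)) -> (z or (not t))) -> (not z)))
  WP_2: (z -> (t -> (not t))) and ((not z) -> (((z and (not t)) -> (z or (not t))) -> (not z)))
  WP_3: (z -> (t -> (t -> (not t)))) and ((not z) -> (((z and (not t)) -> (z or (not t))) -> (not z)))
  WP_4: (z -> (t -> (t -> (t -> (not t))))) and ((not z) -> (((z and (not t)) -> (z or (not t))) -> (not z)))
So before the loop: (z -> (t -> (t -> (t -> (not t))))) and ((not z) -> (((z and (not t)) -> (z or (not t))) -> (not z)))
Before the loop (bound <=1), unroll the exhaustion recursion (WP_0 = exit-now case; WP_j = one more guarded iteration, up to j = 1):
  WP_0: (not t) and (z -> (t -> (t -> (t -> (not t))))) and ((not z) -> (((z and (not t)) -> (z or (not t))) -> (not z)))
  WP_1: (not t) and ((not t) -> ((z -> (t -> (t -> (t -> (not t))))) and ((not z) -> (((z and (not t)) -> (z or (not t))) -> (not z)))))
So before the loop: (not t) and ((not t) -> ((z -> (t -> (t -> (t -> (not t))))) and ((not z) -> (((z and (not t)) -> (z or (not t))) -> (not z)))))
Before skip: (not t) and ((not t) -> ((z -> (t -> (t -> (t -> (not t))))) and ((not z) -> (((z and (not t)) -> (z or (not t))) -> (not z)))))
Answer: WP = (not t) and ((not t) -> ((z -> (t -> (t -> (t -> (not t))))) and ((not z) -> (((z and (not t)) -> (z or (not t))) -> (not z)))))


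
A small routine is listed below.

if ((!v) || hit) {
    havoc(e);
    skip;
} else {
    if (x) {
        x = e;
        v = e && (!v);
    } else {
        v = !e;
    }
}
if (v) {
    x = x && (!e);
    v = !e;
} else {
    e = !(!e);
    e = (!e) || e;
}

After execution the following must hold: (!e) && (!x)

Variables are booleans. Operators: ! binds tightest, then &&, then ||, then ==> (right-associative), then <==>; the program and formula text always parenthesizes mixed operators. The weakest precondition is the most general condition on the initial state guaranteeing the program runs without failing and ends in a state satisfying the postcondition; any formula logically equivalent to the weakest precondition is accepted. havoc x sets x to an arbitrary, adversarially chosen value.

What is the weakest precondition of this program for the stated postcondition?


Working backward. After the program, (!e) && (!x) must hold.
Then branch requires (!e) && (!(x && (!e))); else branch requires false.
Before the if: (v ==> ((!e) && (!(x && (!e))))) && v
Then branch requires false; else branch requires (x ==> (((e && (!v)) ==> (!e)) && e && (!v))) && ((!x) ==> (((!e) ==> ((!e) && (!(x && (!e))))) && (!e))).
Before the if: (!((!v) || hit)) && ((!((!v) || hit)) ==> ((x ==> (((e && (!v)) ==> (!e)) && e && (!v))) && ((!x) ==> (((!e) ==> ((!e) && (!(x && (!e))))) && (!e)))))
Answer: WP = (!((!v) || hit)) && ((!((!v) || hit)) ==> ((x ==> (((e && (!v)) ==> (!e)) && e && (!v))) && ((!x) ==> (((!e) ==> ((!e) && (!(x && (!e))))) && (!e)))))


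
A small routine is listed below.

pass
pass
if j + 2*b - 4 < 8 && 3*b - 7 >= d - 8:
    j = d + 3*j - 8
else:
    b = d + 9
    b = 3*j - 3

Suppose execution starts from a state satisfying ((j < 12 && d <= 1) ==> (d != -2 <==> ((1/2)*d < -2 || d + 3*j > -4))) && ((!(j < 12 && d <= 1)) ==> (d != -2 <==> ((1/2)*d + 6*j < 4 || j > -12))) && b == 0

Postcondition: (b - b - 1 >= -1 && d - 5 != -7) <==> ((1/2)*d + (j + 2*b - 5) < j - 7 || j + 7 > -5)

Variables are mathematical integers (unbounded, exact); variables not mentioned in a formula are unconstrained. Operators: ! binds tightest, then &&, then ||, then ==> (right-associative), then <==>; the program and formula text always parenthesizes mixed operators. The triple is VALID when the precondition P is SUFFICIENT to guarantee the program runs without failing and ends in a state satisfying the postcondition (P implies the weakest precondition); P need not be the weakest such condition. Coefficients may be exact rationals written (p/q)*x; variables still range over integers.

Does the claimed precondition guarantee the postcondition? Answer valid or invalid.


Working backward. After the program, the postcondition (b - b - 1 >= -1 && d - 5 != -7) <==> ((1/2)*d + (j + 2*b - 5) < j - 7 || j + 7 > -5) must hold; in canonical form it is d != -2 <==> (2*b + (1/2)*d < -2 || j > -12).
Then branch requires d != -2 <==> (2*b + (1/2)*d < -2 || d + 3*j > -4); else branch requires d != -2 <==> ((1/2)*d + 6*j < 4 || j > -12).
Before the if: ((2*b + j < 12 && 3*b >= d - 1) ==> (d != -2 <==> (2*b + (1/2)*d < -2 || d + 3*j > -4))) && ((!(2*b + j < 12 && 3*b >= d - 1)) ==> (d != -2 <==> ((1/2)*d + 6*j < 4 || j > -12)))
Before skip: ((2*b + j < 12 && 3*b >= d - 1) ==> (d != -2 <==> (2*b + (1/2)*d < -2 || d + 3*j > -4))) && ((!(2*b + j < 12 && 3*b >= d - 1)) ==> (d != -2 <==> ((1/2)*d + 6*j < 4 || j > -12)))
Before skip: ((2*b + j < 12 && 3*b >= d - 1) ==> (d != -2 <==> (2*b + (1/2)*d < -2 || d + 3*j > -4))) && ((!(2*b + j < 12 && 3*b >= d - 1)) ==> (d != -2 <==> ((1/2)*d + 6*j < 4 || j > -12)))
The weakest precondition is ((2*b + j < 12 && 3*b >= d - 1) ==> (d != -2 <==> (2*b + (1/2)*d < -2 || d + 3*j > -4))) && ((!(2*b + j < 12 && 3*b >= d - 1)) ==> (d != -2 <==> ((1/2)*d + 6*j < 4 || j > -12))).
Check whether ((j < 12 && d <= 1) ==> (d != -2 <==> ((1/2)*d < -2 || d + 3*j > -4))) && ((!(j < 12 && d <= 1)) ==> (d != -2 <==> ((1/2)*d + 6*j < 4 || j > -12))) && b == 0 implies it.
Every state satisfying the precondition satisfies the weakest precondition: the implication holds.
Answer: valid


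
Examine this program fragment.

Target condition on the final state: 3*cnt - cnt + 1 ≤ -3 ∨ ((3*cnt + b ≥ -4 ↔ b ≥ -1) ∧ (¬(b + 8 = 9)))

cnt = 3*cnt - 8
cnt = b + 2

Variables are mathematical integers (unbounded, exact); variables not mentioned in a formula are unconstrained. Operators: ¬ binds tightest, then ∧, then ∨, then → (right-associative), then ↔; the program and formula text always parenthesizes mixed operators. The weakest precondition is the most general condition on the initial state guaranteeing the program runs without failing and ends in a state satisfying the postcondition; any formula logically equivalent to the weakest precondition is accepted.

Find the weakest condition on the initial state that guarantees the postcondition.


Working backward. After the program, the postcondition 3*cnt - cnt + 1 ≤ -3 ∨ ((3*cnt + b ≥ -4 ↔ b ≥ -1) ∧ (¬(b + 8 = 9))) must hold; in canonical form it is 2*cnt ≤ -4 ∨ ((b + 3*cnt ≥ -4 ↔ b ≥ -1) ∧ (¬(b = 1))).
Before cnt := b + 2: 2*b ≤ -8 ∨ ((4*b ≥ -10 ↔ b ≥ -1) ∧ (¬(b = 1)))
Before cnt := 3*cnt - 8: 2*b ≤ -8 ∨ ((4*b ≥ -10 ↔ b ≥ -1) ∧ (¬(b = 1)))
Answer: WP = 2*b ≤ -8 ∨ ((4*b ≥ -10 ↔ b ≥ -1) ∧ (¬(b = 1)))


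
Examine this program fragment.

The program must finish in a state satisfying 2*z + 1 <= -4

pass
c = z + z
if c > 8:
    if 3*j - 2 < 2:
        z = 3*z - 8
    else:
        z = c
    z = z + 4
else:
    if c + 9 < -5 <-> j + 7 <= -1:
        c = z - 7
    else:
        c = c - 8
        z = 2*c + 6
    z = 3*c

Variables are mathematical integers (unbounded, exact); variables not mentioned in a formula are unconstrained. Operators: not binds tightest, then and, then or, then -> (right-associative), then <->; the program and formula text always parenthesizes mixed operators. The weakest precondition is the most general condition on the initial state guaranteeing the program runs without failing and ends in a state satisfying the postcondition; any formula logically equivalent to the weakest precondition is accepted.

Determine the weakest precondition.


Working backward. After the program, the postcondition 2*z + 1 <= -4 must hold; in canonical form it is 2*z <= -5.
Then branch requires (3*j < 4 -> 6*z <= 3) and ((not (3*j < 4)) -> 2*c <= -13); else branch requires ((c < -14 <-> j <= -8) -> 6*z <= 37) and ((not (c < -14 <-> j <= -8)) -> 6*c <= 43).
Before the if: (c > 8 -> ((3*j < 4 -> 6*z <= 3) and ((not (3*j < 4)) -> 2*c <= -13))) and ((not (c > 8)) -> (((c < -14 <-> j <= -8) -> 6*z <= 37) and ((not (c < -14 <-> j <= -8)) -> 6*c <= 43)))
Before c := z + z: (2*z > 8 -> ((3*j < 4 -> 6*z <= 3) and ((not (3*j < 4)) -> 4*z <= -13))) and ((not (2*z > 8)) -> (((2*z < -14 <-> j <= -8) -> 6*z <= 37) and ((not (2*z < -14 <-> j <= -8)) -> 12*z <= 43)))
Before skip: (2*z > 8 -> ((3*j < 4 -> 6*z <= 3) and ((not (3*j < 4)) -> 4*z <= -13))) and ((not (2*z > 8)) -> (((2*z < -14 <-> j <= -8) -> 6*z <= 37) and ((not (2*z < -14 <-> j <= -8)) -> 12*z <= 43)))
Answer: WP = (2*z > 8 -> ((3*j < 4 -> 6*z <= 3) and ((not (3*j < 4)) -> 4*z <= -13))) and ((not (2*z > 8)) -> (((2*z < -14 <-> j <= -8) -> 6*z <= 37) and ((not (2*z < -14 <-> j <= -8)) -> 12*z <= 43)))


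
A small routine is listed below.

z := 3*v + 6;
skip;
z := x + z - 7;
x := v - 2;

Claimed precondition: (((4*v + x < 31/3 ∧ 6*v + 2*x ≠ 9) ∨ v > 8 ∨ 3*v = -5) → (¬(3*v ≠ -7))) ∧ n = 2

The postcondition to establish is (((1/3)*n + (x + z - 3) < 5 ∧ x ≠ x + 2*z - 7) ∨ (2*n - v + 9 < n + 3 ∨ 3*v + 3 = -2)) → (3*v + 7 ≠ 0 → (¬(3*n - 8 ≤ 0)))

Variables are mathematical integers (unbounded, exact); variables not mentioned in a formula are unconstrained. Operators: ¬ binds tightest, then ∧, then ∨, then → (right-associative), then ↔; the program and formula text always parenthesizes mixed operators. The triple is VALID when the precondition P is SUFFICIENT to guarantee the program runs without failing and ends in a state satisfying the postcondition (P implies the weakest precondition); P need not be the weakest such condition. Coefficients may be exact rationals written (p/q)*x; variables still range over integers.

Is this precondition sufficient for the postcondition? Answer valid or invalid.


Working backward. After the program, the postcondition (((1/3)*n + (x + z - 3) < 5 ∧ x ≠ x + 2*z - 7) ∨ (2*n - v + 9 < n + 3 ∨ 3*v + 3 = -2)) → (3*v + 7 ≠ 0 → (¬(3*n - 8 ≤ 0))) must hold; in canonical form it is (((1/3)*n + x + z < 8 ∧ 2*z ≠ 7) ∨ n < v - 6 ∨ 3*v = -5) → (3*v ≠ -7 → (¬(3*n ≤ 8))).
Before x := v - 2: (((1/3)*n + v + z < 10 ∧ 2*z ≠ 7) ∨ n < v - 6 ∨ 3*v = -5) → (3*v ≠ -7 → (¬(3*n ≤ 8)))
Before z := x + z - 7: (((1/3)*n + v + x + z < 17 ∧ 2*x + 2*z ≠ 21) ∨ n < v - 6 ∨ 3*v = -5) → (3*v ≠ -7 → (¬(3*n ≤ 8)))
Before skip: (((1/3)*n + v + x + z < 17 ∧ 2*x + 2*z ≠ 21) ∨ n < v - 6 ∨ 3*v = -5) → (3*v ≠ -7 → (¬(3*n ≤ 8)))
Before z := 3*v + 6: (((1/3)*n + 4*v + x < 11 ∧ 6*v + 2*x ≠ 9) ∨ n < v - 6 ∨ 3*v = -5) → (3*v ≠ -7 → (¬(3*n ≤ 8)))
The weakest precondition is (((1/3)*n + 4*v + x < 11 ∧ 6*v + 2*x ≠ 9) ∨ n < v - 6 ∨ 3*v = -5) → (3*v ≠ -7 → (¬(3*n ≤ 8))).
Check whether (((4*v + x < 31/3 ∧ 6*v + 2*x ≠ 9) ∨ v > 8 ∨ 3*v = -5) → (¬(3*v ≠ -7))) ∧ n = 2 implies it.
Every state satisfying the precondition satisfies the weakest precondition: the implication holds.
Answer: valid


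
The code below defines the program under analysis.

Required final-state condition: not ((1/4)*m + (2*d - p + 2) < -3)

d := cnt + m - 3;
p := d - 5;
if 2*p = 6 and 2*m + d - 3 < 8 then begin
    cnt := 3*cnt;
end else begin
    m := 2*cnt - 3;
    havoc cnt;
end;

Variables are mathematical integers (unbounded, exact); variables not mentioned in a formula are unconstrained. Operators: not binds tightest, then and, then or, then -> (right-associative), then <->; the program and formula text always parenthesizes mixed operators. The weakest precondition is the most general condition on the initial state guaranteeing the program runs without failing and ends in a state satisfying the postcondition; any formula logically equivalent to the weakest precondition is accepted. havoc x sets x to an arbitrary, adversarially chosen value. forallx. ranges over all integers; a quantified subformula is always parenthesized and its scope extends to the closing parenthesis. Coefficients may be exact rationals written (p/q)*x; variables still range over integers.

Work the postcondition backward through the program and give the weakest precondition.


Working backward. After the program, the postcondition not ((1/4)*m + (2*d - p + 2) < -3) must hold; in canonical form it is not (2*d + (1/4)*m < p - 5).
Then branch requires not (2*d + (1/4)*m < p - 5); else branch requires not ((1/2)*cnt + 2*d < p - 17/4).
Before the if: ((2*p = 6 and d + 2*m < 11) -> (not (2*d + (1/4)*m < p - 5))) and ((not (2*p = 6 and d + 2*m < 11)) -> (not ((1/2)*cnt + 2*d < p - 17/4)))
Before p := d - 5: ((2*d = 16 and d + 2*m < 11) -> (not (d + (1/4)*m < -10))) and ((not (2*d = 16 and d + 2*m < 11)) -> (not ((1/2)*cnt + d < -37/4)))
Before d := cnt + m - 3: ((2*cnt + 2*m = 22 and cnt + 3*m < 14) -> (not (cnt + (5/4)*m < -7))) and ((not (2*cnt + 2*m = 22 and cnt + 3*m < 14)) -> (not ((3/2)*cnt + m < -25/4)))
Answer: WP = ((2*cnt + 2*m = 22 and cnt + 3*m < 14) -> (not (cnt + (5/4)*m < -7))) and ((not (2*cnt + 2*m = 22 and cnt + 3*m < 14)) -> (not ((3/2)*cnt + m < -25/4)))


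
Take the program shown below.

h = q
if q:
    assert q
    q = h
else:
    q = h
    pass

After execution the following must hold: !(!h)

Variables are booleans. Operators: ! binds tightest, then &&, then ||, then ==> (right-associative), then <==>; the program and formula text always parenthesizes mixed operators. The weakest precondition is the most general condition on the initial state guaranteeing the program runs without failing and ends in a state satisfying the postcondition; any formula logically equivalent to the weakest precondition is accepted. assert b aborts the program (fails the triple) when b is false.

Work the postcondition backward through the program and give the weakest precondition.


Working backward. After the program, the postcondition !(!h) must hold; in canonical form it is h.
Then branch requires q && h; else branch requires h.
Before the if: (q ==> (q && h)) && ((!q) ==> h)
Before h := q: (!q) ==> q
Answer: WP = (!q) ==> q


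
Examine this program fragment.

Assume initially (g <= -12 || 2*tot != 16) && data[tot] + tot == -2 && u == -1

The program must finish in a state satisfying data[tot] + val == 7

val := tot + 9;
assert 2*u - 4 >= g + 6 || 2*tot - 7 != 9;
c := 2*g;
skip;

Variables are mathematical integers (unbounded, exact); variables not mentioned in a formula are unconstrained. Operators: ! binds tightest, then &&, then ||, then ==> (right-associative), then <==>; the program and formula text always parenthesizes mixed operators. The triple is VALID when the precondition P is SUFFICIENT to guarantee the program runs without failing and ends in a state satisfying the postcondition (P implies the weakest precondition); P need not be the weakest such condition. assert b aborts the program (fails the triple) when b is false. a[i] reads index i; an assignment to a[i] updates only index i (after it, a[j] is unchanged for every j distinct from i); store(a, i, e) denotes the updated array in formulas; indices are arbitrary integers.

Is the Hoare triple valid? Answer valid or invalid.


Working backward. After the program, data[tot] + val == 7 must hold.
Before skip: data[tot] + val == 7
Before c := 2*g: data[tot] + val == 7
Before assert 2*u - 4 >= g + 6 || 2*tot - 7 != 9: (2*u >= g + 10 || 2*tot != 16) && data[tot] + val == 7
Before val := tot + 9: (2*u >= g + 10 || 2*tot != 16) && data[tot] + tot == -2
The weakest precondition is (2*u >= g + 10 || 2*tot != 16) && data[tot] + tot == -2.
Check whether (g <= -12 || 2*tot != 16) && data[tot] + tot == -2 && u == -1 implies it.
Every state satisfying the precondition satisfies the weakest precondition: the implication holds.
Answer: valid


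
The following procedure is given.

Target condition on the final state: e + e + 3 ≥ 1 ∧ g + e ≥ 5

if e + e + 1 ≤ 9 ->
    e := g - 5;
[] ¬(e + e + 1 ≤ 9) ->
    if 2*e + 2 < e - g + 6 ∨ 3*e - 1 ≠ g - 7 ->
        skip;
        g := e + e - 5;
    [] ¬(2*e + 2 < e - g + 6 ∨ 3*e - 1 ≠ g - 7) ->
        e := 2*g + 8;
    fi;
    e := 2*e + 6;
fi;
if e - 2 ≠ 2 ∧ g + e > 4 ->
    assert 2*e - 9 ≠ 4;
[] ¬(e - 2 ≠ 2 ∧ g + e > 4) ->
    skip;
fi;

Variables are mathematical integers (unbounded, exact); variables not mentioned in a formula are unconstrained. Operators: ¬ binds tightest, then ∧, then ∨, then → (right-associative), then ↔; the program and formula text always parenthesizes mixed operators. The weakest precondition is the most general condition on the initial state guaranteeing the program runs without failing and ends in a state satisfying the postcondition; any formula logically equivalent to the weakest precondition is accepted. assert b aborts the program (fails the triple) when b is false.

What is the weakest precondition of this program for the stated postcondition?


Working backward. After the program, the postcondition e + e + 3 ≥ 1 ∧ g + e ≥ 5 must hold; in canonical form it is 2*e ≥ -2 ∧ e + g ≥ 5.
Then branch requires 2*e ≠ 13 ∧ 2*e ≥ -2 ∧ e + g ≥ 5; else branch requires 2*e ≥ -2 ∧ e + g ≥ 5.
Before the if: ((e ≠ 4 ∧ e + g > 4) → (2*e ≠ 13 ∧ 2*e ≥ -2 ∧ e + g ≥ 5)) ∧ ((¬(e ≠ 4 ∧ e + g > 4)) → (2*e ≥ -2 ∧ e + g ≥ 5))
Then branch requires ((g ≠ 9 ∧ 2*g > 9) → (2*g ≠ 23 ∧ 2*g ≥ 8 ∧ 2*g ≥ 10)) ∧ ((¬(g ≠ 9 ∧ 2*g > 9)) → (2*g ≥ 8 ∧ 2*g ≥ 10)); else branch requires ((e + g < 4 ∨ 3*e ≠ g - 6) → (((2*e ≠ -2 ∧ 4*e > 3) → (4*e ≠ 1 ∧ 4*e ≥ -14 ∧ 4*e ≥ 4)) ∧ ((¬(2*e ≠ -2 ∧ 4*e > 3)) → (4*e ≥ -14 ∧ 4*e ≥ 4)))) ∧ ((¬(e + g < 4 ∨ 3*e ≠ g - 6)) → (((4*g ≠ -18 ∧ 5*g > -18) → (8*g ≠ -31 ∧ 8*g ≥ -46 ∧ 5*g ≥ -17)) ∧ ((¬(4*g ≠ -18 ∧ 5*g > -18)) → (8*g ≥ -46 ∧ 5*g ≥ -17)))).
Before the if: (2*e ≤ 8 → (((g ≠ 9 ∧ 2*g > 9) → (2*g ≠ 23 ∧ 2*g ≥ 8 ∧ 2*g ≥ 10)) ∧ ((¬(g ≠ 9 ∧ 2*g > 9)) → (2*g ≥ 8 ∧ 2*g ≥ 10)))) ∧ ((¬(2*e ≤ 8)) → (((e + g < 4 ∨ 3*e ≠ g - 6) → (((2*e ≠ -2 ∧ 4*e > 3) → (4*e ≠ 1 ∧ 4*e ≥ -14 ∧ 4*e ≥ 4)) ∧ ((¬(2*e ≠ -2 ∧ 4*e > 3)) → (4*e ≥ -14 ∧ 4*e ≥ 4)))) ∧ ((¬(e + g < 4 ∨ 3*e ≠ g - 6)) → (((4*g ≠ -18 ∧ 5*g > -18) → (8*g ≠ -31 ∧ 8*g ≥ -46 ∧ 5*g ≥ -17)) ∧ ((¬(4*g ≠ -18 ∧ 5*g > -18)) → (8*g ≥ -46 ∧ 5*g ≥ -17))))))
Answer: WP = (2*e ≤ 8 → (((g ≠ 9 ∧ 2*g > 9) → (2*g ≠ 23 ∧ 2*g ≥ 8 ∧ 2*g ≥ 10)) ∧ ((¬(g ≠ 9 ∧ 2*g > 9)) → (2*g ≥ 8 ∧ 2*g ≥ 10)))) ∧ ((¬(2*e ≤ 8)) → (((e + g < 4 ∨ 3*e ≠ g - 6) → (((2*e ≠ -2 ∧ 4*e > 3) → (4*e ≠ 1 ∧ 4*e ≥ -14 ∧ 4*e ≥ 4)) ∧ ((¬(2*e ≠ -2 ∧ 4*e > 3)) → (4*e ≥ -14 ∧ 4*e ≥ 4)))) ∧ ((¬(e + g < 4 ∨ 3*e ≠ g - 6)) → (((4*g ≠ -18 ∧ 5*g > -18) → (8*g ≠ -31 ∧ 8*g ≥ -46 ∧ 5*g ≥ -17)) ∧ ((¬(4*g ≠ -18 ∧ 5*g > -18)) → (8*g ≥ -46 ∧ 5*g ≥ -17))))))


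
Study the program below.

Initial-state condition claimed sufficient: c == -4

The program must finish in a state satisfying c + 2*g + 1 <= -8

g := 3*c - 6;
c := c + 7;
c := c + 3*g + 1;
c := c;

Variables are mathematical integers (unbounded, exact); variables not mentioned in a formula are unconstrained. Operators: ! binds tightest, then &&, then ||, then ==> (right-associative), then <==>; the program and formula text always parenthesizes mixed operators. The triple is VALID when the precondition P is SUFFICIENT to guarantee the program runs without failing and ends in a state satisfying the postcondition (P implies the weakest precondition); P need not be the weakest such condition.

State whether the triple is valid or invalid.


Working backward. After the program, the postcondition c + 2*g + 1 <= -8 must hold; in canonical form it is c + 2*g <= -9.
Before c := c: c + 2*g <= -9
Before c := c + 3*g + 1: c + 5*g <= -10
Before c := c + 7: c + 5*g <= -17
Before g := 3*c - 6: 16*c <= 13
The weakest precondition is 16*c <= 13.
Check whether c == -4 implies it.
Every state satisfying the precondition satisfies the weakest precondition: the implication holds.
Answer: valid


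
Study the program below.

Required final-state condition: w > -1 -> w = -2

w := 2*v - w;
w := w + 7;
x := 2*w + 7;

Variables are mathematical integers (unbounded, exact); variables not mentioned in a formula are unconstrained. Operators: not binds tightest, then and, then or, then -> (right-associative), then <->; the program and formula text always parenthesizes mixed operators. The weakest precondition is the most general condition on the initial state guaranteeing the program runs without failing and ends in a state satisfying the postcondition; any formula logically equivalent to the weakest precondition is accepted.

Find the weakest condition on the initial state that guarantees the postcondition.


Working backward. After the program, w > -1 -> w = -2 must hold.
Before x := 2*w + 7: w > -1 -> w = -2
Before w := w + 7: w > -8 -> w = -9
Before w := 2*v - w: 2*v > w - 8 -> 2*v = w - 9
Answer: WP = 2*v > w - 8 -> 2*v = w - 9


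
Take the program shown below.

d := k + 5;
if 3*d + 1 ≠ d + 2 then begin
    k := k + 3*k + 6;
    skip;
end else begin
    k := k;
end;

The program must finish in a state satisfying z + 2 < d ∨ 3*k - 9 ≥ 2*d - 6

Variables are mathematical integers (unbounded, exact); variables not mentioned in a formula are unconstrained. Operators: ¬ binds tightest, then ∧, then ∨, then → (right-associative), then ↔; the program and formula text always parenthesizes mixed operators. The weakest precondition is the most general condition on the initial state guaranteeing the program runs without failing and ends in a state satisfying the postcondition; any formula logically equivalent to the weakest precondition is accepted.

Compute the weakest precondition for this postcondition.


Working backward. After the program, the postcondition z + 2 < d ∨ 3*k - 9 ≥ 2*d - 6 must hold; in canonical form it is z < d - 2 ∨ 3*k ≥ 2*d + 3.
Then branch requires z < d - 2 ∨ 12*k ≥ 2*d - 15; else branch requires z < d - 2 ∨ 3*k ≥ 2*d + 3.
Before the if: (2*d ≠ 1 → (z < d - 2 ∨ 12*k ≥ 2*d - 15)) ∧ ((¬(2*d ≠ 1)) → (z < d - 2 ∨ 3*k ≥ 2*d + 3))
Before d := k + 5: (2*k ≠ -9 → (z < k + 3 ∨ 10*k ≥ -5)) ∧ ((¬(2*k ≠ -9)) → (z < k + 3 ∨ k ≥ 13))
Answer: WP = (2*k ≠ -9 → (z < k + 3 ∨ 10*k ≥ -5)) ∧ ((¬(2*k ≠ -9)) → (z < k + 3 ∨ k ≥ 13))


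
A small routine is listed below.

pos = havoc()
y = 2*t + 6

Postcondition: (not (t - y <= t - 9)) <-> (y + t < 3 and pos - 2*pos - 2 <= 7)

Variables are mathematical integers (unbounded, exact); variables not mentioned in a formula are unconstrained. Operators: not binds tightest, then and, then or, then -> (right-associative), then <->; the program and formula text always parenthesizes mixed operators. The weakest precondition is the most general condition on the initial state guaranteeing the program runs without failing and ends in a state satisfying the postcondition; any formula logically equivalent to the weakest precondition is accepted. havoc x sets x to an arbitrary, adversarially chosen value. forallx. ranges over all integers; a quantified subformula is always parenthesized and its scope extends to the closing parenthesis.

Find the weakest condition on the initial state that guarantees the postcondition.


Working backward. After the program, the postcondition (not (t - y <= t - 9)) <-> (y + t < 3 and pos - 2*pos - 2 <= 7) must hold; in canonical form it is (not (y >= 9)) <-> (t + y < 3 and pos >= -9).
Before y := 2*t + 6: (not (2*t >= 3)) <-> (3*t < -3 and pos >= -9)
Before havoc pos: forall pos_1. ((not (2*t >= 3)) <-> (3*t < -3 and pos_1 >= -9))
Answer: WP = forall pos_1. ((not (2*t >= 3)) <-> (3*t < -3 and pos_1 >= -9))


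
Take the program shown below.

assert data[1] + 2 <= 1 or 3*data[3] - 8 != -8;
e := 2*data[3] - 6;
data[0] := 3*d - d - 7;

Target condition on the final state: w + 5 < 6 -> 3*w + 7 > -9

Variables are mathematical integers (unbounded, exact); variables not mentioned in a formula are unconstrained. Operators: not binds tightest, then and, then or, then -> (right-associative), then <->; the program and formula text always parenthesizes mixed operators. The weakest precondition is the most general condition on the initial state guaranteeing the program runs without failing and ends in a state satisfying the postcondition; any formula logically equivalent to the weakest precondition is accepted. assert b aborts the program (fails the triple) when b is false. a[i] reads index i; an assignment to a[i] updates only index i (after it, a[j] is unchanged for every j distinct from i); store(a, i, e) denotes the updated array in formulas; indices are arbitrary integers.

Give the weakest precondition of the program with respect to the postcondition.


Working backward. After the program, the postcondition w + 5 < 6 -> 3*w + 7 > -9 must hold; in canonical form it is w < 1 -> 3*w > -16.
Before data[0] := 3*d - d - 7: w < 1 -> 3*w > -16
Before e := 2*data[3] - 6: w < 1 -> 3*w > -16
Before assert data[1] + 2 <= 1 or 3*data[3] - 8 != -8: (data[1] <= -1 or 3*data[3] != 0) and (w < 1 -> 3*w > -16)
Answer: WP = (data[1] <= -1 or 3*data[3] != 0) and (w < 1 -> 3*w > -16)


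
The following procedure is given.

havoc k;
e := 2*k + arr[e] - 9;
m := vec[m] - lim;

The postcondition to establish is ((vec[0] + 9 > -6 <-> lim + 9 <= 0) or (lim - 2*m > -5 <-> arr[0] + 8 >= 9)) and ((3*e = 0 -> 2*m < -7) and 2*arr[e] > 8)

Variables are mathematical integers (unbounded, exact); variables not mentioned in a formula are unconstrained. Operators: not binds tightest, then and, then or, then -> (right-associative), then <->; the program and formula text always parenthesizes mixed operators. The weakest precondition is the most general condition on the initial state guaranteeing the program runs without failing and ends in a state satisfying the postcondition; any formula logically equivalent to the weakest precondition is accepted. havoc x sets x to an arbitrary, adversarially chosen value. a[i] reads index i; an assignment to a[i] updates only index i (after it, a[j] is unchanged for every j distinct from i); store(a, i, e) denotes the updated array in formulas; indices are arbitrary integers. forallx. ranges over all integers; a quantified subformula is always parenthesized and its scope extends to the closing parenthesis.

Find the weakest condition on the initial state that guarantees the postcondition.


Working backward. After the program, the postcondition ((vec[0] + 9 > -6 <-> lim + 9 <= 0) or (lim - 2*m > -5 <-> arr[0] + 8 >= 9)) and ((3*e = 0 -> 2*m < -7) and 2*arr[e] > 8) must hold; in canonical form it is ((vec[0] > -15 <-> lim <= -9) or (lim > 2*m - 5 <-> arr[0] >= 1)) and (3*e = 0 -> 2*m < -7) and 2*arr[e] > 8.
Before m := vec[m] - lim: ((vec[0] > -15 <-> lim <= -9) or (3*lim > 2*vec[m] - 5 <-> arr[0] >= 1)) and (3*e = 0 -> 2*vec[m] < 2*lim - 7) and 2*arr[e] > 8
Before e := 2*k + arr[e] - 9: ((vec[0] > -15 <-> lim <= -9) or (3*lim > 2*vec[m] - 5 <-> arr[0] >= 1)) and (3*arr[e] + 6*k = 27 -> 2*vec[m] < 2*lim - 7) and 2*arr[arr[e] + 2*k - 9] > 8
Before havoc k: forall k_1. (((vec[0] > -15 <-> lim <= -9) or (3*lim > 2*vec[m] - 5 <-> arr[0] >= 1)) and (3*arr[e] + 6*k_1 = 27 -> 2*vec[m] < 2*lim - 7) and 2*arr[arr[e] + 2*k_1 - 9] > 8)
Answer: WP = forall k_1. (((vec[0] > -15 <-> lim <= -9) or (3*lim > 2*vec[m] - 5 <-> arr[0] >= 1)) and (3*arr[e] + 6*k_1 = 27 -> 2*vec[m] < 2*lim - 7) and 2*arr[arr[e] + 2*k_1 - 9] > 8)


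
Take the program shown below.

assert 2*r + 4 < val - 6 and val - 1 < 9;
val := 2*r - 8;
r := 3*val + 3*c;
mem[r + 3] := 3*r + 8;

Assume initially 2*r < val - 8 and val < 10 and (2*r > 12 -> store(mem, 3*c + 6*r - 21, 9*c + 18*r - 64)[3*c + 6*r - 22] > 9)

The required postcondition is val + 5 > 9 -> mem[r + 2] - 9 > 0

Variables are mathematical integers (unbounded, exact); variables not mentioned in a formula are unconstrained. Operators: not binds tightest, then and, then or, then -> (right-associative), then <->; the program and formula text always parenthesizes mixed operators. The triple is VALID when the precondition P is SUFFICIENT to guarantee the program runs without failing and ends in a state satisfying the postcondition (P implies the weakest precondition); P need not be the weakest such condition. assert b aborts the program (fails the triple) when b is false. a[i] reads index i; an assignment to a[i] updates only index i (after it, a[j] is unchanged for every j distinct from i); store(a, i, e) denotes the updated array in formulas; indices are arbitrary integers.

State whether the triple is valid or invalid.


Working backward. After the program, the postcondition val + 5 > 9 -> mem[r + 2] - 9 > 0 must hold; in canonical form it is val > 4 -> mem[r + 2] > 9.
Before mem[r + 3] := 3*r + 8: val > 4 -> store(mem, r + 3, 3*r + 8)[r + 2] > 9
Before r := 3*val + 3*c: val > 4 -> store(mem, 3*c + 3*val + 3, 9*c + 9*val + 8)[3*c + 3*val + 2] > 9
Before val := 2*r - 8: 2*r > 12 -> store(mem, 3*c + 6*r - 21, 9*c + 18*r - 64)[3*c + 6*r - 22] > 9
Before assert 2*r + 4 < val - 6 and val - 1 < 9: 2*r < val - 10 and val < 10 and (2*r > 12 -> store(mem, 3*c + 6*r - 21, 9*c + 18*r - 64)[3*c + 6*r - 22] > 9)
The weakest precondition is 2*r < val - 10 and val < 10 and (2*r > 12 -> store(mem, 3*c + 6*r - 21, 9*c + 18*r - 64)[3*c + 6*r - 22] > 9).
Check whether 2*r < val - 8 and val < 10 and (2*r > 12 -> store(mem, 3*c + 6*r - 21, 9*c + 18*r - 64)[3*c + 6*r - 22] > 9) implies it.
Countermodel: at the initial state c = 0, mem = {[-22] = 6, [-21] = 6, elsewhere 6}, r = 0, val = 9, the precondition holds but the weakest precondition fails.
Answer: invalid


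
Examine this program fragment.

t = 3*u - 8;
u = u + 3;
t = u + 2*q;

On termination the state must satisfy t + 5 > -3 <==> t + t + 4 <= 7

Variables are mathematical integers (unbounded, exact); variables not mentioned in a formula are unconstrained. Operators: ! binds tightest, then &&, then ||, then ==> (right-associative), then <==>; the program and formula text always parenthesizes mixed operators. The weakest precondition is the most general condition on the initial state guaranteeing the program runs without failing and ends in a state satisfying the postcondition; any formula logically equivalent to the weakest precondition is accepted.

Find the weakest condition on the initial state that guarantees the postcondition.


Working backward. After the program, the postcondition t + 5 > -3 <==> t + t + 4 <= 7 must hold; in canonical form it is t > -8 <==> 2*t <= 3.
Before t := u + 2*q: 2*q + u > -8 <==> 4*q + 2*u <= 3
Before u := u + 3: 2*q + u > -11 <==> 4*q + 2*u <= -3
Before t := 3*u - 8: 2*q + u > -11 <==> 4*q + 2*u <= -3
Answer: WP = 2*q + u > -11 <==> 4*q + 2*u <= -3


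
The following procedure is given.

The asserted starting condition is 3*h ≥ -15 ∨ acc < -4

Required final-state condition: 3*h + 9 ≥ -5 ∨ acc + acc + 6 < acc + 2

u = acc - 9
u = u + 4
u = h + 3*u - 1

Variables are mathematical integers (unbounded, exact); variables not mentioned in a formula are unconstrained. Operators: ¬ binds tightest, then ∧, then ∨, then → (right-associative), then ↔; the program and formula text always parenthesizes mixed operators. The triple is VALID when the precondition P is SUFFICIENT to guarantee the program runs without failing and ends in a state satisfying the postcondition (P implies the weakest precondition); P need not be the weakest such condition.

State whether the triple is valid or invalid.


Working backward. After the program, the postcondition 3*h + 9 ≥ -5 ∨ acc + acc + 6 < acc + 2 must hold; in canonical form it is 3*h ≥ -14 ∨ acc < -4.
Before u := h + 3*u - 1: 3*h ≥ -14 ∨ acc < -4
Before u := u + 4: 3*h ≥ -14 ∨ acc < -4
Before u := acc - 9: 3*h ≥ -14 ∨ acc < -4
The weakest precondition is 3*h ≥ -14 ∨ acc < -4.
Check whether 3*h ≥ -15 ∨ acc < -4 implies it.
Countermodel: at the initial state acc = -4, h = -5, the precondition holds but the weakest precondition fails.
Answer: invalid


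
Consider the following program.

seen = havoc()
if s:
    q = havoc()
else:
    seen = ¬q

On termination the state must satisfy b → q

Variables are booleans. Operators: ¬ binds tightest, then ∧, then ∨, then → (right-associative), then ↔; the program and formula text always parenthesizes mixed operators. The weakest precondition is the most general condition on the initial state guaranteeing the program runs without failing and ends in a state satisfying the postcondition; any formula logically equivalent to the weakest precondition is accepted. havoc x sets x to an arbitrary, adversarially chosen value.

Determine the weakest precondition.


Working backward. After the program, b → q must hold.
Then branch requires ¬b; else branch requires b → q.
Before the if: (s → (¬b)) ∧ ((¬s) → (b → q))
Before havoc seen: (s → (¬b)) ∧ ((¬s) → (b → q))
Answer: WP = (s → (¬b)) ∧ ((¬s) → (b → q))


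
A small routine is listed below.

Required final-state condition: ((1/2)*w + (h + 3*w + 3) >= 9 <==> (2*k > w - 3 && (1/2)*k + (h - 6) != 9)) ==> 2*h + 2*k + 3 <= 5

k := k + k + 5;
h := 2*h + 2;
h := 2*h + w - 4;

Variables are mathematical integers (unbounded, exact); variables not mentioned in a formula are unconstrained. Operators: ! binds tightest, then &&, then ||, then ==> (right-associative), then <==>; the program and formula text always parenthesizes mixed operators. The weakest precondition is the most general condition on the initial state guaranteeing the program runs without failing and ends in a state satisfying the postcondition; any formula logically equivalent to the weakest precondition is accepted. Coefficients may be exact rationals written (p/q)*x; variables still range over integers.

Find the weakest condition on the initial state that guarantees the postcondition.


Working backward. After the program, the postcondition ((1/2)*w + (h + 3*w + 3) >= 9 <==> (2*k > w - 3 && (1/2)*k + (h - 6) != 9)) ==> 2*h + 2*k + 3 <= 5 must hold; in canonical form it is (h + (7/2)*w >= 6 <==> (2*k > w - 3 && h + (1/2)*k != 15)) ==> 2*h + 2*k <= 2.
Before h := 2*h + w - 4: (2*h + (9/2)*w >= 10 <==> (2*k > w - 3 && 2*h + (1/2)*k + w != 19)) ==> 4*h + 2*k + 2*w <= 10
Before h := 2*h + 2: (4*h + (9/2)*w >= 6 <==> (2*k > w - 3 && 4*h + (1/2)*k + w != 15)) ==> 8*h + 2*k + 2*w <= 2
Before k := k + k + 5: (4*h + (9/2)*w >= 6 <==> (4*k > w - 13 && 4*h + k + w != 25/2)) ==> 8*h + 4*k + 2*w <= -8
Answer: WP = (4*h + (9/2)*w >= 6 <==> (4*k > w - 13 && 4*h + k + w != 25/2)) ==> 8*h + 4*k + 2*w <= -8


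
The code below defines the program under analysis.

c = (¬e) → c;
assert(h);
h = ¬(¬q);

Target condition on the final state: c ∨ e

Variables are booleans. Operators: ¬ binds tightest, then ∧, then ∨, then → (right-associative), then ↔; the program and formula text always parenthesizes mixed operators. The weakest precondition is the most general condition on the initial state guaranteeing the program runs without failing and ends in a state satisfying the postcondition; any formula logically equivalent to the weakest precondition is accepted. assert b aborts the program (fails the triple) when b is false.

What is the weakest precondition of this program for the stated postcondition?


Working backward. After the program, c ∨ e must hold.
Before h := ¬(¬q): c ∨ e
Before assert h: h ∧ (c ∨ e)
Before c := (¬e) → c: h ∧ (((¬e) → c) ∨ e)
Answer: WP = h ∧ (((¬e) → c) ∨ e)


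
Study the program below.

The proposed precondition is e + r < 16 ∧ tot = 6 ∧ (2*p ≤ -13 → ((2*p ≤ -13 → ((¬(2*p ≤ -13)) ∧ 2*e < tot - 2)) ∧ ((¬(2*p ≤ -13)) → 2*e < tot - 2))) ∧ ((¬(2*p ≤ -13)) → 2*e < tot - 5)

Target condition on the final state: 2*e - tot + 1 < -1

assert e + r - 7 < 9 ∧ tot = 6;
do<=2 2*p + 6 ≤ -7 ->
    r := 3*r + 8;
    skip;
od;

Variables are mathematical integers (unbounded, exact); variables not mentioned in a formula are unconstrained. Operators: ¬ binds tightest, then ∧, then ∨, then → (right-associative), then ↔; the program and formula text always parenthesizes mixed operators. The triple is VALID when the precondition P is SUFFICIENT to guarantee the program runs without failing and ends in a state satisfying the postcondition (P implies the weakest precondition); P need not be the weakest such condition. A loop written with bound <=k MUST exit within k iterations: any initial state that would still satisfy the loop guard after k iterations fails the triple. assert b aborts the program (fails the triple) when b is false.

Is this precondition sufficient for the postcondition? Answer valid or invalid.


Working backward. After the program, the postcondition 2*e - tot + 1 < -1 must hold; in canonical form it is 2*e < tot - 2.
Before the loop (bound <=2), unroll the exhaustion recursion (WP_0 = exit-now case; WP_j = one more guarded iteration, up to j = 2):
  WP_0: (¬(2*p ≤ -13)) ∧ 2*e < tot - 2
  WP_1: (2*p ≤ -13 → ((¬(2*p ≤ -13)) ∧ 2*e < tot - 2)) ∧ ((¬(2*p ≤ -13)) → 2*e < tot - 2)
  WP_2: (2*p ≤ -13 → ((2*p ≤ -13 → ((¬(2*p ≤ -13)) ∧ 2*e < tot - 2)) ∧ ((¬(2*p ≤ -13)) → 2*e < tot - 2))) ∧ ((¬(2*p ≤ -13)) → 2*e < tot - 2)
So before the loop: (2*p ≤ -13 → ((2*p ≤ -13 → ((¬(2*p ≤ -13)) ∧ 2*e < tot - 2)) ∧ ((¬(2*p ≤ -13)) → 2*e < tot - 2))) ∧ ((¬(2*p ≤ -13)) → 2*e < tot - 2)
Before assert e + r - 7 < 9 ∧ tot = 6: e + r < 16 ∧ tot = 6 ∧ (2*p ≤ -13 → ((2*p ≤ -13 → ((¬(2*p ≤ -13)) ∧ 2*e < tot - 2)) ∧ ((¬(2*p ≤ -13)) → 2*e < tot - 2))) ∧ ((¬(2*p ≤ -13)) → 2*e < tot - 2)
The weakest precondition is e + r < 16 ∧ tot = 6 ∧ (2*p ≤ -13 → ((2*p ≤ -13 → ((¬(2*p ≤ -13)) ∧ 2*e < tot - 2)) ∧ ((¬(2*p ≤ -13)) → 2*e < tot - 2))) ∧ ((¬(2*p ≤ -13)) → 2*e < tot - 2).
Check whether e + r < 16 ∧ tot = 6 ∧ (2*p ≤ -13 → ((2*p ≤ -13 → ((¬(2*p ≤ -13)) ∧ 2*e < tot - 2)) ∧ ((¬(2*p ≤ -13)) → 2*e < tot - 2))) ∧ ((¬(2*p ≤ -13)) → 2*e < tot - 5) implies it.
Every state satisfying the precondition satisfies the weakest precondition: the implication holds.
Answer: valid
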